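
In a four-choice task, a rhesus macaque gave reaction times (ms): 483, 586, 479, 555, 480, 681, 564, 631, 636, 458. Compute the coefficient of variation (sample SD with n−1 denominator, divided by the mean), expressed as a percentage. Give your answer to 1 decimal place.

14.1%

n = 10, Σ = 5553, M = 555.3000
Σ(x−M)² = 55248.100; s = √(55248.100/9) = 78.3497
CV = 78.3497 / 555.3000 = 0.14109 = 14.109%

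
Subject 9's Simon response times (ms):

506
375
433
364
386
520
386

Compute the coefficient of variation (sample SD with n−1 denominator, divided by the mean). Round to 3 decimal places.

0.152

n = 7, Σ = 2970, M = 424.2857
Σ(x−M)² = 24909.429; s = √(24909.429/6) = 64.4327
CV = 64.4327 / 424.2857 = 0.15186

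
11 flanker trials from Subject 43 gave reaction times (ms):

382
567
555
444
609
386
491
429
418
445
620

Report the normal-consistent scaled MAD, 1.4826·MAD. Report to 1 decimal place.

87.5 ms

Sorted: 382, 386, 418, 429, 444, 445, 491, 555, 567, 609, 620 → median = 445
|x − 445| sorted: 0, 1, 16, 27, 46, 59, 63, 110, 122, 164, 175 → MAD = 59
Robust SD ≈ 1.4826 × 59 = 87.473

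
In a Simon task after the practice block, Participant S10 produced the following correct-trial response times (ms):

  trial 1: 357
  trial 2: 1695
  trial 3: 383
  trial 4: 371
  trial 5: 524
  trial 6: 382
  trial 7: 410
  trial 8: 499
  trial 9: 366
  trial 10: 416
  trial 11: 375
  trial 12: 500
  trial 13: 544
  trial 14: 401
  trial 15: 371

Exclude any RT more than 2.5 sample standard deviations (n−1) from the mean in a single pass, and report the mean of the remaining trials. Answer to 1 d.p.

421.4 ms

n = 15, ΣRT = 7594, M = 506.267
Σ(x−M)² = 1569830.93; s = √(1569830.93/14) = 334.859
Cutoffs: 506.267 ± 2.5·334.859 → [-330.9, 1343.4]
Outside: 1695 → excluded.
Retained (n=14): Σ = 5899, mean = 5899/14 = 421.357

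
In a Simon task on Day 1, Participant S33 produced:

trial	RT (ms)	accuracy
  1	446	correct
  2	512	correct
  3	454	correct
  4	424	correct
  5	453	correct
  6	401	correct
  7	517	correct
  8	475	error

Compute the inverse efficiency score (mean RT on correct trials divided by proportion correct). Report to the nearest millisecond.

524 ms

Correct trials (n=7): 446, 512, 454, 424, 453, 401, 517
Mean correct RT = 3207/7 = 458.1429 ms
Proportion correct = 7/8
IES = 458.1429 / (7/8) = 523.592 ms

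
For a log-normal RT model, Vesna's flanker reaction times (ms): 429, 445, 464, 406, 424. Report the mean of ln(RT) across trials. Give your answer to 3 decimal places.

6.071

ln(RT): 6.0615, 6.0981, 6.1399, 6.0064, 6.0497
Σ ln(RT) = 30.3555
Mean = 30.3555/5 = 6.07110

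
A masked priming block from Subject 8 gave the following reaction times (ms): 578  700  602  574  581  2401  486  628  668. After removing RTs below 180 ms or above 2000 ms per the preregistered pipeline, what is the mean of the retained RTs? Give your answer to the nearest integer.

602 ms

Excluded: 2401
Retained (n=8): Σ = 4817
Mean = 4817/8 = 602.1250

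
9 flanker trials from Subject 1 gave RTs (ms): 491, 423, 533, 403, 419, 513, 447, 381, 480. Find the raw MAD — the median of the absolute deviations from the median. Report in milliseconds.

Sorted: 381, 403, 419, 423, 447, 480, 491, 513, 533 → median = 447
|x − 447|: 44, 24, 86, 44, 28, 66, 0, 66, 33
Sorted deviations: 0, 24, 28, 33, 44, 44, 66, 66, 86 → MAD = 44

44 ms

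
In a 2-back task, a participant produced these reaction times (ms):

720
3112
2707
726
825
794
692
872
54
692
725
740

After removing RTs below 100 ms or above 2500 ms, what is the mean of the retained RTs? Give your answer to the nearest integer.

Excluded: 54, 2707, 3112
Retained (n=9): Σ = 6786
Mean = 6786/9 = 754.0000

754 ms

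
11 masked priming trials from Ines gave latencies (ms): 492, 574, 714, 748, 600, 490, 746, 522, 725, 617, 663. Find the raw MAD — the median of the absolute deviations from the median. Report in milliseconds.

Sorted: 490, 492, 522, 574, 600, 617, 663, 714, 725, 746, 748 → median = 617
|x − 617|: 125, 43, 97, 131, 17, 127, 129, 95, 108, 0, 46
Sorted deviations: 0, 17, 43, 46, 95, 97, 108, 125, 127, 129, 131 → MAD = 97

97 ms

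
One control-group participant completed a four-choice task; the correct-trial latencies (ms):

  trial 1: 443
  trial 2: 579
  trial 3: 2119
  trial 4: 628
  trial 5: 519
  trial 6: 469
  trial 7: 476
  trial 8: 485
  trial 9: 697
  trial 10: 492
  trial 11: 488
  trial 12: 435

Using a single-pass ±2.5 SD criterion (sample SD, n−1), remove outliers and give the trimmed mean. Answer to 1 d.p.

519.2 ms

n = 12, ΣRT = 7830, M = 652.500
Σ(x−M)² = 2413325.00; s = √(2413325.00/11) = 468.394
Cutoffs: 652.500 ± 2.5·468.394 → [-518.5, 1823.5]
Outside: 2119 → excluded.
Retained (n=11): Σ = 5711, mean = 5711/11 = 519.182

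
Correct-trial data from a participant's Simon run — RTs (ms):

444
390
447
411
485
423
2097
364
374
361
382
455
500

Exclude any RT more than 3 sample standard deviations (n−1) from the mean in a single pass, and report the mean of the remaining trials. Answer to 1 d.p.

419.7 ms

n = 13, ΣRT = 7133, M = 548.692
Σ(x−M)² = 2621348.77; s = √(2621348.77/12) = 467.382
Cutoffs: 548.692 ± 3·467.382 → [-853.5, 1950.8]
Outside: 2097 → excluded.
Retained (n=12): Σ = 5036, mean = 5036/12 = 419.667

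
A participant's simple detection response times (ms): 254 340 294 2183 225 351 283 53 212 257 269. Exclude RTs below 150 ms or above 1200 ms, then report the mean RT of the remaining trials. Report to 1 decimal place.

276.1 ms

Excluded: 53, 2183
Retained (n=9): Σ = 2485
Mean = 2485/9 = 276.1111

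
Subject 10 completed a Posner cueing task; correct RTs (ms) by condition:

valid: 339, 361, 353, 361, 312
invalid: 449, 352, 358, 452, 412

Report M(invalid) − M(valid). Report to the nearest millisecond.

M(valid) = 1726/5 = 345.200
M(invalid) = 2023/5 = 404.600
Difference = 404.600 − 345.200 = 59.400 ms

59 ms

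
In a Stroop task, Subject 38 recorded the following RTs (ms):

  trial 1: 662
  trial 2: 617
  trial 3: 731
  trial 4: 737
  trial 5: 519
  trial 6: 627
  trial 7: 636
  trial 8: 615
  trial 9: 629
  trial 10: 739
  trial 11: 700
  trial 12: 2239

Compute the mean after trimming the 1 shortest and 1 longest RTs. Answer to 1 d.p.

Sorted: 519, 615, 617, 627, 629, 636, 662, 700, 731, 737, 739, 2239
Drop lowest 1 (519) and highest 1 (2239)
Remaining (n=10): Σ = 6693, mean = 6693/10 = 669.300

669.3 ms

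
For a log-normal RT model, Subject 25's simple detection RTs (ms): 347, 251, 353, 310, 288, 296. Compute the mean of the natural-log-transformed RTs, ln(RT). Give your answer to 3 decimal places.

ln(RT): 5.8493, 5.5255, 5.8665, 5.7366, 5.6630, 5.6904
Σ ln(RT) = 34.3311
Mean = 34.3311/6 = 5.72186

5.722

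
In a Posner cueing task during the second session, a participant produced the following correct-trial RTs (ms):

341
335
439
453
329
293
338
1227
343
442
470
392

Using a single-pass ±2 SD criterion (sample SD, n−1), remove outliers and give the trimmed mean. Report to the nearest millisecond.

380 ms

n = 12, ΣRT = 5402, M = 450.167
Σ(x−M)² = 696075.67; s = √(696075.67/11) = 251.554
Cutoffs: 450.167 ± 2·251.554 → [-52.9, 953.3]
Outside: 1227 → excluded.
Retained (n=11): Σ = 4175, mean = 4175/11 = 379.545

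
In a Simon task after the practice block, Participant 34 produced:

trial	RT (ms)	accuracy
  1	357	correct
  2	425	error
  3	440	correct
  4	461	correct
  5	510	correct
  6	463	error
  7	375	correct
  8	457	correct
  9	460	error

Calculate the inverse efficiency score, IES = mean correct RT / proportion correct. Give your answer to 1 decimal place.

650.0 ms

Correct trials (n=6): 357, 440, 461, 510, 375, 457
Mean correct RT = 2600/6 = 433.3333 ms
Proportion correct = 6/9
IES = 433.3333 / (6/9) = 650.000 ms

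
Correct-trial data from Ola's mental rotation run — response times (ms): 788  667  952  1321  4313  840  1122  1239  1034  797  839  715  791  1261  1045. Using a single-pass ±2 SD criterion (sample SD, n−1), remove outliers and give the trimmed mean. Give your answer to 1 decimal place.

957.9 ms

n = 15, ΣRT = 17724, M = 1181.600
Σ(x−M)² = 11103411.60; s = √(11103411.60/14) = 890.562
Cutoffs: 1181.600 ± 2·890.562 → [-599.5, 2962.7]
Outside: 4313 → excluded.
Retained (n=14): Σ = 13411, mean = 13411/14 = 957.929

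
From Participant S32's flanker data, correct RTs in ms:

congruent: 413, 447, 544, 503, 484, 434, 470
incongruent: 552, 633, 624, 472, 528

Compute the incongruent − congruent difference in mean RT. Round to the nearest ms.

91 ms

M(congruent) = 3295/7 = 470.714
M(incongruent) = 2809/5 = 561.800
Difference = 561.800 − 470.714 = 91.086 ms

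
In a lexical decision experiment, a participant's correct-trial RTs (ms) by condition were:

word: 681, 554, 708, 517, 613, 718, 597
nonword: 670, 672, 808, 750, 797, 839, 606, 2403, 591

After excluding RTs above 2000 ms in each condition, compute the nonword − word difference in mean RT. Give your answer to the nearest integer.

90 ms

nonword: exclude 2403
M(word) = 4388/7 = 626.857
M(nonword) = 5733/8 = 716.625
Difference = 716.625 − 626.857 = 89.768 ms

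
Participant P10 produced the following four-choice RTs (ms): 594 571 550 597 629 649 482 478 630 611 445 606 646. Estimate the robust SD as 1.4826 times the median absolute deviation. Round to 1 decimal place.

48.9 ms

Sorted: 445, 478, 482, 550, 571, 594, 597, 606, 611, 629, 630, 646, 649 → median = 597
|x − 597| sorted: 0, 3, 9, 14, 26, 32, 33, 47, 49, 52, 115, 119, 152 → MAD = 33
Robust SD ≈ 1.4826 × 33 = 48.926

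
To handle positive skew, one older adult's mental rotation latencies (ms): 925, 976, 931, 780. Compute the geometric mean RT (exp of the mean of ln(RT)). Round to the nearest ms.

ln(RT): 6.8298, 6.8835, 6.8363, 6.6593
Mean ln(RT) = 27.2088/4 = 6.80220
Geometric mean = exp(6.80220) = 899.83 ms

900 ms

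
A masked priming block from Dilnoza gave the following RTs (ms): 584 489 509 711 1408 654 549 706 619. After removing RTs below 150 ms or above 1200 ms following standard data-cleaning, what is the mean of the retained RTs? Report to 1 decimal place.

Excluded: 1408
Retained (n=8): Σ = 4821
Mean = 4821/8 = 602.6250

602.6 ms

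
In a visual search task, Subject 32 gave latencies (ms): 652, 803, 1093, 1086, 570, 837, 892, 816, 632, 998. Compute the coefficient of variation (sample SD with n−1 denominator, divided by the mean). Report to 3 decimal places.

0.220

n = 10, Σ = 8379, M = 837.9000
Σ(x−M)² = 305610.900; s = √(305610.900/9) = 184.2736
CV = 184.2736 / 837.9000 = 0.21992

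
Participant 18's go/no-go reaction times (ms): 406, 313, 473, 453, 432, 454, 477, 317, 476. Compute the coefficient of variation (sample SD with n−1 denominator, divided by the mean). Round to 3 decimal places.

n = 9, Σ = 3801, M = 422.3333
Σ(x−M)² = 33788.000; s = √(33788.000/8) = 64.9885
CV = 64.9885 / 422.3333 = 0.15388

0.154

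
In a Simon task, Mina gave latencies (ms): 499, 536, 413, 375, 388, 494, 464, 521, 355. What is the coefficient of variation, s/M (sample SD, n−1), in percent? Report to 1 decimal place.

n = 9, Σ = 4045, M = 449.4444
Σ(x−M)² = 36830.222; s = √(36830.222/8) = 67.8511
CV = 67.8511 / 449.4444 = 0.15097 = 15.097%

15.1%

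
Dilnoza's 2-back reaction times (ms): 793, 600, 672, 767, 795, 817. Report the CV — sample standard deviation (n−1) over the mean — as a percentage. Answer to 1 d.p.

11.6%

n = 6, Σ = 4444, M = 740.6667
Σ(x−M)² = 36713.333; s = √(36713.333/5) = 85.6894
CV = 85.6894 / 740.6667 = 0.11569 = 11.569%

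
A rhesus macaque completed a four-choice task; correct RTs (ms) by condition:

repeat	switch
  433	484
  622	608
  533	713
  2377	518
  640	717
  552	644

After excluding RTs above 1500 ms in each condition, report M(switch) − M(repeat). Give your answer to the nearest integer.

58 ms

repeat: exclude 2377
M(repeat) = 2780/5 = 556.000
M(switch) = 3684/6 = 614.000
Difference = 614.000 − 556.000 = 58.000 ms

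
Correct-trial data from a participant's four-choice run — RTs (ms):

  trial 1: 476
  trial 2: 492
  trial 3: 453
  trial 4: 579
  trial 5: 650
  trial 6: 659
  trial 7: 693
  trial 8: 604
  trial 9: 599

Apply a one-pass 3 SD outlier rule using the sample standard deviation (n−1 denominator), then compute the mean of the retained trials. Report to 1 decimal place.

578.3 ms

n = 9, ΣRT = 5205, M = 578.333
Σ(x−M)² = 59512.00; s = √(59512.00/8) = 86.250
Cutoffs: 578.333 ± 3·86.250 → [319.6, 837.1]
No RTs fall outside the cutoffs; all 9 retained. Mean = 5205/9 = 578.333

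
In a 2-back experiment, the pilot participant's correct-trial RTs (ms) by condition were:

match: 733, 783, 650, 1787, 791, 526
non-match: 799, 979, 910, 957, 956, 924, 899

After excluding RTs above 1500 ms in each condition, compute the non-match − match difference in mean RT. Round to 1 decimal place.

match: exclude 1787
M(match) = 3483/5 = 696.600
M(non-match) = 6424/7 = 917.714
Difference = 917.714 − 696.600 = 221.114 ms

221.1 ms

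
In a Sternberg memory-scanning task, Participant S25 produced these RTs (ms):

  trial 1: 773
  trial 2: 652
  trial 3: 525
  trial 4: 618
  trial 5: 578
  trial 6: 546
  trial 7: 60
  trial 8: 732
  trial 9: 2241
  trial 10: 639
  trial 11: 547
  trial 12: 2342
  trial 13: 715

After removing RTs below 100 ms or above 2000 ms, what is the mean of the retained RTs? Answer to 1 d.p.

632.5 ms

Excluded: 60, 2241, 2342
Retained (n=10): Σ = 6325
Mean = 6325/10 = 632.5000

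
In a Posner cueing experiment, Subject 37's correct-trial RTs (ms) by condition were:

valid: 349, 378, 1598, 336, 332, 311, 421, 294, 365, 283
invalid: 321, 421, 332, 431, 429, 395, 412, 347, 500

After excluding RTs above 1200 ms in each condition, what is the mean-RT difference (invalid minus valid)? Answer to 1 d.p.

57.7 ms

valid: exclude 1598
M(valid) = 3069/9 = 341.000
M(invalid) = 3588/9 = 398.667
Difference = 398.667 − 341.000 = 57.667 ms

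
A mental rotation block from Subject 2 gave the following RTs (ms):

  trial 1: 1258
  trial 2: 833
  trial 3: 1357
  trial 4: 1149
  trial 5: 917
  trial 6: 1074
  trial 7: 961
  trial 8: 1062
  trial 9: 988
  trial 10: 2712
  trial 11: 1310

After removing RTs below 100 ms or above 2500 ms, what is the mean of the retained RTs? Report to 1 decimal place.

Excluded: 2712
Retained (n=10): Σ = 10909
Mean = 10909/10 = 1090.9000

1090.9 ms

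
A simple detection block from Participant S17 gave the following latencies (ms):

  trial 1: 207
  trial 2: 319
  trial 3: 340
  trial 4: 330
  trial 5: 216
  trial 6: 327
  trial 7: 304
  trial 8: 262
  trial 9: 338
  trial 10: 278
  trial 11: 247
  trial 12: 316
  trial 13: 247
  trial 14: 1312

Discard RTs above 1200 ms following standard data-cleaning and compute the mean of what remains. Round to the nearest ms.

287 ms

Excluded: 1312
Retained (n=13): Σ = 3731
Mean = 3731/13 = 287.0000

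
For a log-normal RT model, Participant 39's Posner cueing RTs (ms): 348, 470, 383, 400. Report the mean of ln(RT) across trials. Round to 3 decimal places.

5.986

ln(RT): 5.8522, 6.1527, 5.9480, 5.9915
Σ ln(RT) = 23.9444
Mean = 23.9444/4 = 5.98611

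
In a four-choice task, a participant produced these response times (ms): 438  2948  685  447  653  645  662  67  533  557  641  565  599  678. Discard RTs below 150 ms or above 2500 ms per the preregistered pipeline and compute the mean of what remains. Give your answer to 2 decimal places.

Excluded: 67, 2948
Retained (n=12): Σ = 7103
Mean = 7103/12 = 591.9167

591.92 ms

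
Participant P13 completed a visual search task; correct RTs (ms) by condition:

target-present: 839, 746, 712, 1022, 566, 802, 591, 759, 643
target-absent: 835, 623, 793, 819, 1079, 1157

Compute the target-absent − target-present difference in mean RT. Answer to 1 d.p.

142.1 ms

M(target-present) = 6680/9 = 742.222
M(target-absent) = 5306/6 = 884.333
Difference = 884.333 − 742.222 = 142.111 ms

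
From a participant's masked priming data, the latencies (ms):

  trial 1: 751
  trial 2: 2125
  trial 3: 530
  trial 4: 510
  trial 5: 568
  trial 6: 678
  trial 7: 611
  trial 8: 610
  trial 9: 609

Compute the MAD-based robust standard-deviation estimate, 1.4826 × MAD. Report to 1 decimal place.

100.8 ms

Sorted: 510, 530, 568, 609, 610, 611, 678, 751, 2125 → median = 610
|x − 610| sorted: 0, 1, 1, 42, 68, 80, 100, 141, 1515 → MAD = 68
Robust SD ≈ 1.4826 × 68 = 100.817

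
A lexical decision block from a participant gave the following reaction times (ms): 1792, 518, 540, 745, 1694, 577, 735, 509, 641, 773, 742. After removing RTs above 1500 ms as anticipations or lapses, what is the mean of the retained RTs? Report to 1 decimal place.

642.2 ms

Excluded: 1694, 1792
Retained (n=9): Σ = 5780
Mean = 5780/9 = 642.2222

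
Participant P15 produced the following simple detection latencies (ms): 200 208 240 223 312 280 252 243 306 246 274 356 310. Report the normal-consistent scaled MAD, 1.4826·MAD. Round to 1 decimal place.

Sorted: 200, 208, 223, 240, 243, 246, 252, 274, 280, 306, 310, 312, 356 → median = 252
|x − 252| sorted: 0, 6, 9, 12, 22, 28, 29, 44, 52, 54, 58, 60, 104 → MAD = 29
Robust SD ≈ 1.4826 × 29 = 42.995

43.0 ms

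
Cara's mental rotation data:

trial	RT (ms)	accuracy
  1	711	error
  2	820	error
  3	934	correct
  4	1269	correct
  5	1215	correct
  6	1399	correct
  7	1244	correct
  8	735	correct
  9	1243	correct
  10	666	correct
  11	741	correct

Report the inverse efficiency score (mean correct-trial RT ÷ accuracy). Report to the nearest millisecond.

1283 ms

Correct trials (n=9): 934, 1269, 1215, 1399, 1244, 735, 1243, 666, 741
Mean correct RT = 9446/9 = 1049.5556 ms
Proportion correct = 9/11
IES = 1049.5556 / (9/11) = 1282.790 ms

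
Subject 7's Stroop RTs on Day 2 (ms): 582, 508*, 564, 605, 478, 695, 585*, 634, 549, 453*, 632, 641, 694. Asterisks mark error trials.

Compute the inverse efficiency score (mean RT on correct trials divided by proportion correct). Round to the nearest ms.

790 ms

Correct trials (n=10): 582, 564, 605, 478, 695, 634, 549, 632, 641, 694
Mean correct RT = 6074/10 = 607.4000 ms
Proportion correct = 10/13
IES = 607.4000 / (10/13) = 789.620 ms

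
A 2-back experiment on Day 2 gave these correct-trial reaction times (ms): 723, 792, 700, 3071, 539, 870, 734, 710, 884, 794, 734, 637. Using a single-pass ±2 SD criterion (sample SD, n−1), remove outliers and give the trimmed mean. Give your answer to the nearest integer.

738 ms

n = 12, ΣRT = 11188, M = 932.333
Σ(x−M)² = 5086782.67; s = √(5086782.67/11) = 680.026
Cutoffs: 932.333 ± 2·680.026 → [-427.7, 2292.4]
Outside: 3071 → excluded.
Retained (n=11): Σ = 8117, mean = 8117/11 = 737.909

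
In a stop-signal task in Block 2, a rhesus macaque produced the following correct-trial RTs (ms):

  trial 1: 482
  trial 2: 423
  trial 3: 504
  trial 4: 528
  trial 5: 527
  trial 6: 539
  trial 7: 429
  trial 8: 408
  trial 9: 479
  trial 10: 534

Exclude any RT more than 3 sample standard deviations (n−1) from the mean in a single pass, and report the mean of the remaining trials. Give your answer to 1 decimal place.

n = 10, ΣRT = 4853, M = 485.300
Σ(x−M)² = 22244.10; s = √(22244.10/9) = 49.715
Cutoffs: 485.300 ± 3·49.715 → [336.2, 634.4]
No RTs fall outside the cutoffs; all 10 retained. Mean = 4853/10 = 485.300

485.3 ms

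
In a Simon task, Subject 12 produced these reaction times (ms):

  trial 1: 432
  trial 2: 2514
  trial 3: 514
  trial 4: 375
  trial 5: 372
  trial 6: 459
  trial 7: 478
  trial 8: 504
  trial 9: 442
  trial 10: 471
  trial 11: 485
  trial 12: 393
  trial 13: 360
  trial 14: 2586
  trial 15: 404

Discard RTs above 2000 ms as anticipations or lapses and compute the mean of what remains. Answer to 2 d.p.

437.62 ms

Excluded: 2514, 2586
Retained (n=13): Σ = 5689
Mean = 5689/13 = 437.6154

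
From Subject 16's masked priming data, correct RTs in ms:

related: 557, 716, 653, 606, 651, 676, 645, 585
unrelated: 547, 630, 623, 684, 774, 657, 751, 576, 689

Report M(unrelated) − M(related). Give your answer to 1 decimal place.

M(related) = 5089/8 = 636.125
M(unrelated) = 5931/9 = 659.000
Difference = 659.000 − 636.125 = 22.875 ms

22.9 ms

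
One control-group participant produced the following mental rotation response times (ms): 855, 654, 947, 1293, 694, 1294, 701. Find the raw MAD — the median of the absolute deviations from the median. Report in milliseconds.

161 ms

Sorted: 654, 694, 701, 855, 947, 1293, 1294 → median = 855
|x − 855|: 0, 201, 92, 438, 161, 439, 154
Sorted deviations: 0, 92, 154, 161, 201, 438, 439 → MAD = 161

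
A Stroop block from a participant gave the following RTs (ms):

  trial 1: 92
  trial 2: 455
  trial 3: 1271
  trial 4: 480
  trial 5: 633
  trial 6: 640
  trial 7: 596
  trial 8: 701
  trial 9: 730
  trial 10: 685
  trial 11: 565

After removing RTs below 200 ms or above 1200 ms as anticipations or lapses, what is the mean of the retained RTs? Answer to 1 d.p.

609.4 ms

Excluded: 92, 1271
Retained (n=9): Σ = 5485
Mean = 5485/9 = 609.4444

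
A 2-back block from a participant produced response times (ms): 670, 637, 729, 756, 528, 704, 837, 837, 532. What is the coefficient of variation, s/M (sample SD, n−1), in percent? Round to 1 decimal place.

n = 9, Σ = 6230, M = 692.2222
Σ(x−M)² = 103663.556; s = √(103663.556/8) = 113.8330
CV = 113.8330 / 692.2222 = 0.16445 = 16.445%

16.4%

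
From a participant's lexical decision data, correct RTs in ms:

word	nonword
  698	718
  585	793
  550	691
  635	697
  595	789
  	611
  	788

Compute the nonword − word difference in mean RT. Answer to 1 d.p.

114.1 ms

M(word) = 3063/5 = 612.600
M(nonword) = 5087/7 = 726.714
Difference = 726.714 − 612.600 = 114.114 ms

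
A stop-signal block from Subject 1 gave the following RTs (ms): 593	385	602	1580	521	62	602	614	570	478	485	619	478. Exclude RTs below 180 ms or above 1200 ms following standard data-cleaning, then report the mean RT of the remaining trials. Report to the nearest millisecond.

Excluded: 62, 1580
Retained (n=11): Σ = 5947
Mean = 5947/11 = 540.6364

541 ms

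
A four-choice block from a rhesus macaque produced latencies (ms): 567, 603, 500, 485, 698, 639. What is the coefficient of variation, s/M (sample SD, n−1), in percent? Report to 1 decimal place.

n = 6, Σ = 3492, M = 582.0000
Σ(x−M)² = 33504.000; s = √(33504.000/5) = 81.8584
CV = 81.8584 / 582.0000 = 0.14065 = 14.065%

14.1%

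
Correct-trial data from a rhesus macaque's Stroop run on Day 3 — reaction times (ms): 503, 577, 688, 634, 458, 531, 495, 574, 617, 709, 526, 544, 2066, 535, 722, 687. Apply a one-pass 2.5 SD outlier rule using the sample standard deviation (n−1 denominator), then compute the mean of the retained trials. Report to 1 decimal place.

586.7 ms

n = 16, ΣRT = 10866, M = 679.125
Σ(x−M)² = 2151907.75; s = √(2151907.75/15) = 378.762
Cutoffs: 679.125 ± 2.5·378.762 → [-267.8, 1626.0]
Outside: 2066 → excluded.
Retained (n=15): Σ = 8800, mean = 8800/15 = 586.667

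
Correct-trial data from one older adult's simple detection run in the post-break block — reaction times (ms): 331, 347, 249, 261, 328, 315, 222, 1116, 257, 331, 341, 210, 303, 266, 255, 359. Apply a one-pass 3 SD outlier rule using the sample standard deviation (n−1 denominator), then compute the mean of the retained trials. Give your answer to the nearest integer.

292 ms

n = 16, ΣRT = 5491, M = 343.188
Σ(x−M)² = 669660.44; s = √(669660.44/15) = 211.291
Cutoffs: 343.188 ± 3·211.291 → [-290.7, 977.1]
Outside: 1116 → excluded.
Retained (n=15): Σ = 4375, mean = 4375/15 = 291.667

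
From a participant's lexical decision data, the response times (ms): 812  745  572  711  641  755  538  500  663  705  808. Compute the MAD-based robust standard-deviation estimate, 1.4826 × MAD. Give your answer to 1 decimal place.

94.9 ms

Sorted: 500, 538, 572, 641, 663, 705, 711, 745, 755, 808, 812 → median = 705
|x − 705| sorted: 0, 6, 40, 42, 50, 64, 103, 107, 133, 167, 205 → MAD = 64
Robust SD ≈ 1.4826 × 64 = 94.886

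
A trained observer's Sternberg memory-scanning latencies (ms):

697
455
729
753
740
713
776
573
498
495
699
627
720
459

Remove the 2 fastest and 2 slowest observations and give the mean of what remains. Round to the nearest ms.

649 ms

Sorted: 455, 459, 495, 498, 573, 627, 697, 699, 713, 720, 729, 740, 753, 776
Drop lowest 2 (455, 459) and highest 2 (753, 776)
Remaining (n=10): Σ = 6491, mean = 6491/10 = 649.100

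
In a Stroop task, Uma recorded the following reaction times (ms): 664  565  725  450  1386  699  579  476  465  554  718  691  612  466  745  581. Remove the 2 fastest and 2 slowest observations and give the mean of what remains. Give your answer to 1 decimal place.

Sorted: 450, 465, 466, 476, 554, 565, 579, 581, 612, 664, 691, 699, 718, 725, 745, 1386
Drop lowest 2 (450, 465) and highest 2 (745, 1386)
Remaining (n=12): Σ = 7330, mean = 7330/12 = 610.833

610.8 ms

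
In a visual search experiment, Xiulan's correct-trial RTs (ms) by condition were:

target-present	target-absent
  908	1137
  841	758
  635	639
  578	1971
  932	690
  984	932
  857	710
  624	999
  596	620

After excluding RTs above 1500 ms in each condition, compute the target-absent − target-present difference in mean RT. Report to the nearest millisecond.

target-absent: exclude 1971
M(target-present) = 6955/9 = 772.778
M(target-absent) = 6485/8 = 810.625
Difference = 810.625 − 772.778 = 37.847 ms

38 ms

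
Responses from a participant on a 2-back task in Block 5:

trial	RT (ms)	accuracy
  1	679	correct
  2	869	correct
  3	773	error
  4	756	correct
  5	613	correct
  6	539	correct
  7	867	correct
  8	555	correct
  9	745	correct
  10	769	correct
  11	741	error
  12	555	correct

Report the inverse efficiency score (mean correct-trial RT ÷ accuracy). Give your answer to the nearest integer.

Correct trials (n=10): 679, 869, 756, 613, 539, 867, 555, 745, 769, 555
Mean correct RT = 6947/10 = 694.7000 ms
Proportion correct = 10/12
IES = 694.7000 / (10/12) = 833.640 ms

834 ms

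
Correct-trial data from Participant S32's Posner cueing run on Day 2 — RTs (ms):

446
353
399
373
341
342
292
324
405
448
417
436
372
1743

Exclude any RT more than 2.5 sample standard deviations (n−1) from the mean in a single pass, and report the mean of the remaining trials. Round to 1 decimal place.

n = 14, ΣRT = 6691, M = 477.929
Σ(x−M)² = 1752666.93; s = √(1752666.93/13) = 367.179
Cutoffs: 477.929 ± 2.5·367.179 → [-440.0, 1395.9]
Outside: 1743 → excluded.
Retained (n=13): Σ = 4948, mean = 4948/13 = 380.615

380.6 ms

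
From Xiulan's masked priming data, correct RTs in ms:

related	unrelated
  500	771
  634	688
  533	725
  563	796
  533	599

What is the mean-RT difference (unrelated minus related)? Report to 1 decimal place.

M(related) = 2763/5 = 552.600
M(unrelated) = 3579/5 = 715.800
Difference = 715.800 − 552.600 = 163.200 ms

163.2 ms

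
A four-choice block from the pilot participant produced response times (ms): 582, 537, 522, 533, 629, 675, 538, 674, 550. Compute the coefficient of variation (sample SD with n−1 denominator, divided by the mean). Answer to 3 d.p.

n = 9, Σ = 5240, M = 582.2222
Σ(x−M)² = 30307.556; s = √(30307.556/8) = 61.5503
CV = 61.5503 / 582.2222 = 0.10572

0.106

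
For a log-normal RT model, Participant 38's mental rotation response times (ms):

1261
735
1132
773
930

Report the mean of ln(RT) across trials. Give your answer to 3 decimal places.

ln(RT): 7.1397, 6.5999, 7.0317, 6.6503, 6.8352
Σ ln(RT) = 34.2567
Mean = 34.2567/5 = 6.85135

6.851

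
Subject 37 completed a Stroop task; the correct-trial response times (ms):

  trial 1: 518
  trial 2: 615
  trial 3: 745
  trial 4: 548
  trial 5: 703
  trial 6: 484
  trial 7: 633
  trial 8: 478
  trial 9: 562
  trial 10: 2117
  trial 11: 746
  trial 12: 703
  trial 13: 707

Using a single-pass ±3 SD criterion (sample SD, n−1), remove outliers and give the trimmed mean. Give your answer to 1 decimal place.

n = 13, ΣRT = 9559, M = 735.308
Σ(x−M)² = 2178816.77; s = √(2178816.77/12) = 426.108
Cutoffs: 735.308 ± 3·426.108 → [-543.0, 2013.6]
Outside: 2117 → excluded.
Retained (n=12): Σ = 7442, mean = 7442/12 = 620.167

620.2 ms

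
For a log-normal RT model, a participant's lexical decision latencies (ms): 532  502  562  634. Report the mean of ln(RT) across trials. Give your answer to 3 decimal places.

ln(RT): 6.2766, 6.2186, 6.3315, 6.4520
Σ ln(RT) = 25.2788
Mean = 25.2788/4 = 6.31970

6.320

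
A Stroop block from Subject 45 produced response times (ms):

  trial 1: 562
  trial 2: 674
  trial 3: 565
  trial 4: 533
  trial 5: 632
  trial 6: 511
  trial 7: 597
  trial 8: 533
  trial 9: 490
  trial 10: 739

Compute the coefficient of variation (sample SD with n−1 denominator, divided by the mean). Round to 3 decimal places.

0.134

n = 10, Σ = 5836, M = 583.6000
Σ(x−M)² = 54808.400; s = √(54808.400/9) = 78.0373
CV = 78.0373 / 583.6000 = 0.13372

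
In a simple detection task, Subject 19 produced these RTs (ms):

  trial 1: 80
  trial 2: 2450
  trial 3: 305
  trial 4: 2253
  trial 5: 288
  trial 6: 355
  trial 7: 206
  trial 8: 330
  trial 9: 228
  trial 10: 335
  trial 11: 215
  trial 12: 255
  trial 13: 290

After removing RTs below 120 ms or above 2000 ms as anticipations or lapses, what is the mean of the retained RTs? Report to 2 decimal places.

280.70 ms

Excluded: 80, 2253, 2450
Retained (n=10): Σ = 2807
Mean = 2807/10 = 280.7000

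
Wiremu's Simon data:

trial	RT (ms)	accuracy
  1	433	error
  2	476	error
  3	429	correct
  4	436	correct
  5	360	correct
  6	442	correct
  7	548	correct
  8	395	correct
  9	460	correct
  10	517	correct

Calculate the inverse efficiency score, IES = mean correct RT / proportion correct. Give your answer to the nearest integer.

Correct trials (n=8): 429, 436, 360, 442, 548, 395, 460, 517
Mean correct RT = 3587/8 = 448.3750 ms
Proportion correct = 8/10
IES = 448.3750 / (8/10) = 560.469 ms

560 ms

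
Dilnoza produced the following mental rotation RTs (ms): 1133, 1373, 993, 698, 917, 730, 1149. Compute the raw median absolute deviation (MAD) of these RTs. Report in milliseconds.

156 ms

Sorted: 698, 730, 917, 993, 1133, 1149, 1373 → median = 993
|x − 993|: 140, 380, 0, 295, 76, 263, 156
Sorted deviations: 0, 76, 140, 156, 263, 295, 380 → MAD = 156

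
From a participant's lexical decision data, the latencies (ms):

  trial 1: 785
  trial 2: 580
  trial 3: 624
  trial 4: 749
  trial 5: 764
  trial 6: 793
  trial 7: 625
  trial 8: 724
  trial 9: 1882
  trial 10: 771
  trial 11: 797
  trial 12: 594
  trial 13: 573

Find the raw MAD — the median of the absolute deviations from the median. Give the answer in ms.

Sorted: 573, 580, 594, 624, 625, 724, 749, 764, 771, 785, 793, 797, 1882 → median = 749
|x − 749|: 36, 169, 125, 0, 15, 44, 124, 25, 1133, 22, 48, 155, 176
Sorted deviations: 0, 15, 22, 25, 36, 44, 48, 124, 125, 155, 169, 176, 1133 → MAD = 48

48 ms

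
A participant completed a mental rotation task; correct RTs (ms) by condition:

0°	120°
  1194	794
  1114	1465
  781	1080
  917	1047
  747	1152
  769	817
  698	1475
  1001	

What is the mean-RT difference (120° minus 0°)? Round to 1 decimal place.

M(0°) = 7221/8 = 902.625
M(120°) = 7830/7 = 1118.571
Difference = 1118.571 − 902.625 = 215.946 ms

215.9 ms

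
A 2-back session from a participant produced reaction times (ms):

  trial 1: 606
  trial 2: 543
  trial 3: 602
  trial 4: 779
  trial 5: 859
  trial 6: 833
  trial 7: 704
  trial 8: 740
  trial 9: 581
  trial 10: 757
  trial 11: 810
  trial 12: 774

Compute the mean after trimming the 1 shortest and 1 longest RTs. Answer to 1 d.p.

Sorted: 543, 581, 602, 606, 704, 740, 757, 774, 779, 810, 833, 859
Drop lowest 1 (543) and highest 1 (859)
Remaining (n=10): Σ = 7186, mean = 7186/10 = 718.600

718.6 ms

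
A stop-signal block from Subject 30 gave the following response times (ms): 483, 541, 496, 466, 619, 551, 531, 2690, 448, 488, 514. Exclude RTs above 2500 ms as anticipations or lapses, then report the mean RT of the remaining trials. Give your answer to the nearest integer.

Excluded: 2690
Retained (n=10): Σ = 5137
Mean = 5137/10 = 513.7000

514 ms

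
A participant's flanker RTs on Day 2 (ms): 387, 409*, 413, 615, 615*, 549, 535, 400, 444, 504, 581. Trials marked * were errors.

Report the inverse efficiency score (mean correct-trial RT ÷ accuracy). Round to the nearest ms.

Correct trials (n=9): 387, 413, 615, 549, 535, 400, 444, 504, 581
Mean correct RT = 4428/9 = 492.0000 ms
Proportion correct = 9/11
IES = 492.0000 / (9/11) = 601.333 ms

601 ms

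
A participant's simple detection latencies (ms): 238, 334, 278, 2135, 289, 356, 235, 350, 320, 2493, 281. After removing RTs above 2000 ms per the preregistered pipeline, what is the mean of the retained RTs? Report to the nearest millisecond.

Excluded: 2135, 2493
Retained (n=9): Σ = 2681
Mean = 2681/9 = 297.8889

298 ms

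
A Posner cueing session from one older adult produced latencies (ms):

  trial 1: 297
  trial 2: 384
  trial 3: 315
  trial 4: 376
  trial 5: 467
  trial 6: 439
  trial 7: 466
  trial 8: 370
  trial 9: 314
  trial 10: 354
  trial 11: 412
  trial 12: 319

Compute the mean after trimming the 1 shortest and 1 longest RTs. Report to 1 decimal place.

Sorted: 297, 314, 315, 319, 354, 370, 376, 384, 412, 439, 466, 467
Drop lowest 1 (297) and highest 1 (467)
Remaining (n=10): Σ = 3749, mean = 3749/10 = 374.900

374.9 ms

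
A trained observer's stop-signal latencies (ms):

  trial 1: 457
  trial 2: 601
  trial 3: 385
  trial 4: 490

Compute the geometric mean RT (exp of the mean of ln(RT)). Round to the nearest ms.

477 ms

ln(RT): 6.1247, 6.3986, 5.9532, 6.1944
Mean ln(RT) = 24.6709/4 = 6.16773
Geometric mean = exp(6.16773) = 477.10 ms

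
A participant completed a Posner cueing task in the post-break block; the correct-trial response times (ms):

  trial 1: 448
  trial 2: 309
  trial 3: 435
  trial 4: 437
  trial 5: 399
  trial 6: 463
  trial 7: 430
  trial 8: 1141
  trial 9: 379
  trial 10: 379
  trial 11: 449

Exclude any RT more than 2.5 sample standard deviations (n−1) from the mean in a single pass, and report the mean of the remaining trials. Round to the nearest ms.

413 ms

n = 11, ΣRT = 5269, M = 479.000
Σ(x−M)² = 501762.00; s = √(501762.00/10) = 224.000
Cutoffs: 479.000 ± 2.5·224.000 → [-81.0, 1039.0]
Outside: 1141 → excluded.
Retained (n=10): Σ = 4128, mean = 4128/10 = 412.800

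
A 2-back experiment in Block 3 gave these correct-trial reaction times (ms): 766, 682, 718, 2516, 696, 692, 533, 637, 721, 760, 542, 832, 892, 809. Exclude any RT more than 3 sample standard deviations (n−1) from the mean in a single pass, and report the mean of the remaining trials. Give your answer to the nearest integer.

n = 14, ΣRT = 11796, M = 842.571
Σ(x−M)² = 3145399.43; s = √(3145399.43/13) = 491.888
Cutoffs: 842.571 ± 3·491.888 → [-633.1, 2318.2]
Outside: 2516 → excluded.
Retained (n=13): Σ = 9280, mean = 9280/13 = 713.846

714 ms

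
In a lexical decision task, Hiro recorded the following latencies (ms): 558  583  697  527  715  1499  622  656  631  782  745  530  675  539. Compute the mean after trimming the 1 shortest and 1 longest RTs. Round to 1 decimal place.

644.4 ms

Sorted: 527, 530, 539, 558, 583, 622, 631, 656, 675, 697, 715, 745, 782, 1499
Drop lowest 1 (527) and highest 1 (1499)
Remaining (n=12): Σ = 7733, mean = 7733/12 = 644.417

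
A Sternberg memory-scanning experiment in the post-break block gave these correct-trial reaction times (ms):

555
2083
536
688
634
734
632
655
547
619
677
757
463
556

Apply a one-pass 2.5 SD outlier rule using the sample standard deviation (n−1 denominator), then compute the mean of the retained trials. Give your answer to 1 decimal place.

619.5 ms

n = 14, ΣRT = 10136, M = 724.000
Σ(x−M)² = 2075504.00; s = √(2075504.00/13) = 399.567
Cutoffs: 724.000 ± 2.5·399.567 → [-274.9, 1722.9]
Outside: 2083 → excluded.
Retained (n=13): Σ = 8053, mean = 8053/13 = 619.462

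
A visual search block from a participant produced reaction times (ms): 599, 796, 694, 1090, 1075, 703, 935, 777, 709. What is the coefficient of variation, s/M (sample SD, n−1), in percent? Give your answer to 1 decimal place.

21.3%

n = 9, Σ = 7378, M = 819.7778
Σ(x−M)² = 244301.556; s = √(244301.556/8) = 174.7504
CV = 174.7504 / 819.7778 = 0.21317 = 21.317%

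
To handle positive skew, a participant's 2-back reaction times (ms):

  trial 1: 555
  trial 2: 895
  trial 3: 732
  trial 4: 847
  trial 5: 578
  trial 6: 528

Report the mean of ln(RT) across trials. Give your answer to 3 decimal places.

ln(RT): 6.3190, 6.7968, 6.5958, 6.7417, 6.3596, 6.2691
Σ ln(RT) = 39.0819
Mean = 39.0819/6 = 6.51366

6.514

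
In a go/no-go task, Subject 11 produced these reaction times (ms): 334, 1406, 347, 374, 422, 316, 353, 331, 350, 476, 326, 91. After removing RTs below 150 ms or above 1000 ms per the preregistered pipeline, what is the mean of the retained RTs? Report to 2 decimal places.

Excluded: 91, 1406
Retained (n=10): Σ = 3629
Mean = 3629/10 = 362.9000

362.90 ms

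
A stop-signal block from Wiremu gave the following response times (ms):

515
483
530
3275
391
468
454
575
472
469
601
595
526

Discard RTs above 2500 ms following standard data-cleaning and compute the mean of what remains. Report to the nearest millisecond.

Excluded: 3275
Retained (n=12): Σ = 6079
Mean = 6079/12 = 506.5833

507 ms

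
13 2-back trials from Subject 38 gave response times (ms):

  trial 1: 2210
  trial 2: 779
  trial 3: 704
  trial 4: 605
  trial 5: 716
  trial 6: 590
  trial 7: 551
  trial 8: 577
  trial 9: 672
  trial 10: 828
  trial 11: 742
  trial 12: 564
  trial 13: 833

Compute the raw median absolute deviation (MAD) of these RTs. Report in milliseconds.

Sorted: 551, 564, 577, 590, 605, 672, 704, 716, 742, 779, 828, 833, 2210 → median = 704
|x − 704|: 1506, 75, 0, 99, 12, 114, 153, 127, 32, 124, 38, 140, 129
Sorted deviations: 0, 12, 32, 38, 75, 99, 114, 124, 127, 129, 140, 153, 1506 → MAD = 114

114 ms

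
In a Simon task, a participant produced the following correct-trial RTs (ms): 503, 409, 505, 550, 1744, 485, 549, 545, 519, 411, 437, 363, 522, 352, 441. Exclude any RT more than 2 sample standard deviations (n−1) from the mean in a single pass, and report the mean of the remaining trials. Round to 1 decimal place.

n = 15, ΣRT = 8335, M = 555.667
Σ(x−M)² = 1573409.33; s = √(1573409.33/14) = 335.241
Cutoffs: 555.667 ± 2·335.241 → [-114.8, 1226.1]
Outside: 1744 → excluded.
Retained (n=14): Σ = 6591, mean = 6591/14 = 470.786

470.8 ms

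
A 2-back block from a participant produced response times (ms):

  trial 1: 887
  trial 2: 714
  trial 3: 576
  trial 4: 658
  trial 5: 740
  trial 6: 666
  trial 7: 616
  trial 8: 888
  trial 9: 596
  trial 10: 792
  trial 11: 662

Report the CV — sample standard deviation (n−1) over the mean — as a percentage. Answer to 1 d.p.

15.3%

n = 11, Σ = 7795, M = 708.6364
Σ(x−M)² = 117364.545; s = √(117364.545/10) = 108.3349
CV = 108.3349 / 708.6364 = 0.15288 = 15.288%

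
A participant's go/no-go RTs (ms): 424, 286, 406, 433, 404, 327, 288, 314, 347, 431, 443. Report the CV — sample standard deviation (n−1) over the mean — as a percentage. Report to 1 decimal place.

n = 11, Σ = 4103, M = 373.0000
Σ(x−M)² = 37582.000; s = √(37582.000/10) = 61.3042
CV = 61.3042 / 373.0000 = 0.16435 = 16.435%

16.4%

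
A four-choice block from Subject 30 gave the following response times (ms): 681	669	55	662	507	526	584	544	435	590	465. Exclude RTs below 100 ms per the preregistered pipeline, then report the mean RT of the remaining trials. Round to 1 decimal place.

Excluded: 55
Retained (n=10): Σ = 5663
Mean = 5663/10 = 566.3000

566.3 ms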